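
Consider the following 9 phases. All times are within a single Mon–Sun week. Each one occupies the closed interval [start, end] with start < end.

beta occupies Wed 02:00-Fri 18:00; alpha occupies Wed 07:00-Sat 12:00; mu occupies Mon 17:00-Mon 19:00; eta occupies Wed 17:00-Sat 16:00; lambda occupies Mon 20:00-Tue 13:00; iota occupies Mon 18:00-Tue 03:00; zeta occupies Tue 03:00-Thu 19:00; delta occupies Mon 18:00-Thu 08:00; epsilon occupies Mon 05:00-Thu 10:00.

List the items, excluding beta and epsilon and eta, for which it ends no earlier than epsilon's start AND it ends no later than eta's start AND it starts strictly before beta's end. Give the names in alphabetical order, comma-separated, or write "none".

iota, lambda, mu

Conditions: its end is no earlier than epsilon's start (X.end >= Mon 05:00) AND its end is no later than eta's start (X.end <= Wed 17:00) AND its start is strictly before beta's end (X.start < Fri 18:00).
alpha: end Sat 12:00 >= Mon 05:00? ✓; end Sat 12:00 <= Wed 17:00? ✗; start Wed 07:00 < Fri 18:00? ✓ → no.
delta: end Thu 08:00 >= Mon 05:00? ✓; end Thu 08:00 <= Wed 17:00? ✗; start Mon 18:00 < Fri 18:00? ✓ → no.
iota: end Tue 03:00 >= Mon 05:00? ✓; end Tue 03:00 <= Wed 17:00? ✓; start Mon 18:00 < Fri 18:00? ✓ → yes.
lambda: end Tue 13:00 >= Mon 05:00? ✓; end Tue 13:00 <= Wed 17:00? ✓; start Mon 20:00 < Fri 18:00? ✓ → yes.
mu: end Mon 19:00 >= Mon 05:00? ✓; end Mon 19:00 <= Wed 17:00? ✓; start Mon 17:00 < Fri 18:00? ✓ → yes.
zeta: end Thu 19:00 >= Mon 05:00? ✓; end Thu 19:00 <= Wed 17:00? ✗; start Tue 03:00 < Fri 18:00? ✓ → no.
Result: iota, lambda, mu.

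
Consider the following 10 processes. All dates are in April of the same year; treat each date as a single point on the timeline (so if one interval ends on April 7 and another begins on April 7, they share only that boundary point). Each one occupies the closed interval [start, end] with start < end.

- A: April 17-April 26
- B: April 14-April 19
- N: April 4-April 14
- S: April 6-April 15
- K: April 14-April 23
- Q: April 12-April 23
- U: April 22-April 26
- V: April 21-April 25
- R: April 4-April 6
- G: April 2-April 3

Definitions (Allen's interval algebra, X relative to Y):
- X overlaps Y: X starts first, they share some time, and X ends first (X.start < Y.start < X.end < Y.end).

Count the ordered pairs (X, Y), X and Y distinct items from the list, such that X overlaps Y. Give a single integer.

Checking all 90 ordered pairs for relation 'overlaps'; matching pairs in alphabetical order:
(B, A): B overlaps A ✓
(K, A): K overlaps A ✓
(K, U): K overlaps U ✓
(K, V): K overlaps V ✓
(N, Q): N overlaps Q ✓
(N, S): N overlaps S ✓
(Q, A): Q overlaps A ✓
(Q, U): Q overlaps U ✓
(Q, V): Q overlaps V ✓
(S, B): S overlaps B ✓
(S, K): S overlaps K ✓
(S, Q): S overlaps Q ✓
(V, U): V overlaps U ✓
Count: 13.

13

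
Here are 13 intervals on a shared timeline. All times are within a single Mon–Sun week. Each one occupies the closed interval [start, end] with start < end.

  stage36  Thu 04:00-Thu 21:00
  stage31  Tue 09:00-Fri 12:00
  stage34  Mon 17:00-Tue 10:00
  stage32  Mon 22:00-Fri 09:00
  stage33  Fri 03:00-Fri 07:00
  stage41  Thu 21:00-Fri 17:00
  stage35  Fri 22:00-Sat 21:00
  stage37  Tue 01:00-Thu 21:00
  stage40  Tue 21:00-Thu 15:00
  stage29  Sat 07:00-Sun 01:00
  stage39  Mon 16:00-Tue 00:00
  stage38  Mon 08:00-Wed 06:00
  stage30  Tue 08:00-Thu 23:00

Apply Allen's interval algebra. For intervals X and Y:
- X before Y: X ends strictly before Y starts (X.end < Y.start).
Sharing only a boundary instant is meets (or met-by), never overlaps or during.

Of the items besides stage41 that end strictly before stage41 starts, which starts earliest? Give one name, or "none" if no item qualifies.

Target stage41 = [Thu 21:00, Fri 17:00].
stage29 [Sat 07:00, Sun 01:00] → after → excluded.
stage30 [Tue 08:00, Thu 23:00] → overlaps → excluded.
stage31 [Tue 09:00, Fri 12:00] → overlaps → excluded.
stage32 [Mon 22:00, Fri 09:00] → overlaps → excluded.
stage33 [Fri 03:00, Fri 07:00] → during → excluded.
stage34 [Mon 17:00, Tue 10:00] → before → candidate.
stage35 [Fri 22:00, Sat 21:00] → after → excluded.
stage36 [Thu 04:00, Thu 21:00] → meets → excluded.
stage37 [Tue 01:00, Thu 21:00] → meets → excluded.
stage38 [Mon 08:00, Wed 06:00] → before → candidate.
stage39 [Mon 16:00, Tue 00:00] → before → candidate.
stage40 [Tue 21:00, Thu 15:00] → before → candidate.
Among candidates, earliest start is Mon 08:00 → stage38.

stage38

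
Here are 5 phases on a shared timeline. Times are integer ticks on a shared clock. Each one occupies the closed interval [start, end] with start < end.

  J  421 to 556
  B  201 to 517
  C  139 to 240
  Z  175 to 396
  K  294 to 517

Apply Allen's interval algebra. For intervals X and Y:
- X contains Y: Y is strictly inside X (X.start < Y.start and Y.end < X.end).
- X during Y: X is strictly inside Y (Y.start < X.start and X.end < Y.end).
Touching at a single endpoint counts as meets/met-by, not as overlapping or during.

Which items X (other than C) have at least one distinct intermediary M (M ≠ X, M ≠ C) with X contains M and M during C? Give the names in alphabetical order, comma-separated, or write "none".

none

Target C = [139, 240].
Intermediaries M with M during C: none.
Union: none.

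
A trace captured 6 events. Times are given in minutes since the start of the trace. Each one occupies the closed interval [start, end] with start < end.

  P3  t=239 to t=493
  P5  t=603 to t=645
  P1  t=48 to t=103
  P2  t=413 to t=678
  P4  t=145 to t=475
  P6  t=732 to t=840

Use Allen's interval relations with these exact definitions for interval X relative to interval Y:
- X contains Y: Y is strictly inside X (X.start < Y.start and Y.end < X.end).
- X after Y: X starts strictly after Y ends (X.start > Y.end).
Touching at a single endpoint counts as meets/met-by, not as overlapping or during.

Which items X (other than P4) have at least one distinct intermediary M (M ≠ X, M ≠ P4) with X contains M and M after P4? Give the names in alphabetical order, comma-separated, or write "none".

Target P4 = [t=145, t=475].
Intermediaries M with M after P4: P5, P6.
Via P5 — items with X contains P5: P2.
Via P6 — items with X contains P6: none.
Union: P2.

P2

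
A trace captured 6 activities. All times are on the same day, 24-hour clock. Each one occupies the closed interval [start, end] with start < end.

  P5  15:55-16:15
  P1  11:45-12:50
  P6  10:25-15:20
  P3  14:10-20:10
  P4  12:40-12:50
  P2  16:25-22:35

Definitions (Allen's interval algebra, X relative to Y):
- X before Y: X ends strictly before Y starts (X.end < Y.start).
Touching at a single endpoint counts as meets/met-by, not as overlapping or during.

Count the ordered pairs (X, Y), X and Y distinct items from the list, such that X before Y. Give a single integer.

Checking all 30 ordered pairs for relation 'before'; matching pairs in alphabetical order:
(P1, P2): P1 before P2 ✓
(P1, P3): P1 before P3 ✓
(P1, P5): P1 before P5 ✓
(P4, P2): P4 before P2 ✓
(P4, P3): P4 before P3 ✓
(P4, P5): P4 before P5 ✓
(P5, P2): P5 before P2 ✓
(P6, P2): P6 before P2 ✓
(P6, P5): P6 before P5 ✓
Count: 9.

9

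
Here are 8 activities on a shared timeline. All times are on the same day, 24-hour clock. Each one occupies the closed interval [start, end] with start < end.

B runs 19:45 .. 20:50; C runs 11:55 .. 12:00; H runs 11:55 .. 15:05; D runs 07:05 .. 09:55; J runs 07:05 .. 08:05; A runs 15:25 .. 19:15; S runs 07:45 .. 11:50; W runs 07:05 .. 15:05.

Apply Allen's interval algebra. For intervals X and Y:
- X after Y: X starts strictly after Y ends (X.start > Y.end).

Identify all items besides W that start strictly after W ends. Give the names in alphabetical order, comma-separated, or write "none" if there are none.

A, B

Target W = [07:05, 15:05].
A [15:25, 19:15] → after → yes.
B [19:45, 20:50] → after → yes.
C [11:55, 12:00] → during → no.
D [07:05, 09:55] → starts → no.
H [11:55, 15:05] → finishes → no.
J [07:05, 08:05] → starts → no.
S [07:45, 11:50] → during → no.
Result: A, B.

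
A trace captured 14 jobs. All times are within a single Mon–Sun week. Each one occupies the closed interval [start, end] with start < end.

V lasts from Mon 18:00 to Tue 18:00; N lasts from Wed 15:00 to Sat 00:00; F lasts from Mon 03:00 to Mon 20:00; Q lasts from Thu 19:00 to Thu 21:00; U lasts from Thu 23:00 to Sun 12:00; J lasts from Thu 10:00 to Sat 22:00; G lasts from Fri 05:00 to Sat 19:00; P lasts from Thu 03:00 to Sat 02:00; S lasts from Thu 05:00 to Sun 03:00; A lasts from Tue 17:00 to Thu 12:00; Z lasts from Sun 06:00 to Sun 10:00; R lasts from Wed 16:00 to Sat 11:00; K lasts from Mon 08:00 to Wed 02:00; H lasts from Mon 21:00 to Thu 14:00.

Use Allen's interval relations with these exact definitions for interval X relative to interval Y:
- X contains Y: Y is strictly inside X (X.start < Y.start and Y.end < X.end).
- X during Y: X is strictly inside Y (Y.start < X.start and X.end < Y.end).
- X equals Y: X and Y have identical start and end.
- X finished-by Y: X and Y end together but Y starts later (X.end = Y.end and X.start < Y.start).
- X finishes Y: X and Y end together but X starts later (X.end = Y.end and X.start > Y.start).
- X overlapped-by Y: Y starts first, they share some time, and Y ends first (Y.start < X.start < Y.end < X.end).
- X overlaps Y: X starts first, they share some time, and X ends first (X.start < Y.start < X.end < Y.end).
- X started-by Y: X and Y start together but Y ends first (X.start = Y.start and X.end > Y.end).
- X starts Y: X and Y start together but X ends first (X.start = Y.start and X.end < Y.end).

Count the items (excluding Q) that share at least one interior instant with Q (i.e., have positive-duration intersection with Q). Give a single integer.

5

Target Q = [Thu 19:00, Thu 21:00].
A [Tue 17:00, Thu 12:00] → before → no.
F [Mon 03:00, Mon 20:00] → before → no.
G [Fri 05:00, Sat 19:00] → after → no.
H [Mon 21:00, Thu 14:00] → before → no.
J [Thu 10:00, Sat 22:00] → contains → counts.
K [Mon 08:00, Wed 02:00] → before → no.
N [Wed 15:00, Sat 00:00] → contains → counts.
P [Thu 03:00, Sat 02:00] → contains → counts.
R [Wed 16:00, Sat 11:00] → contains → counts.
S [Thu 05:00, Sun 03:00] → contains → counts.
U [Thu 23:00, Sun 12:00] → after → no.
V [Mon 18:00, Tue 18:00] → before → no.
Z [Sun 06:00, Sun 10:00] → after → no.
Total: 5.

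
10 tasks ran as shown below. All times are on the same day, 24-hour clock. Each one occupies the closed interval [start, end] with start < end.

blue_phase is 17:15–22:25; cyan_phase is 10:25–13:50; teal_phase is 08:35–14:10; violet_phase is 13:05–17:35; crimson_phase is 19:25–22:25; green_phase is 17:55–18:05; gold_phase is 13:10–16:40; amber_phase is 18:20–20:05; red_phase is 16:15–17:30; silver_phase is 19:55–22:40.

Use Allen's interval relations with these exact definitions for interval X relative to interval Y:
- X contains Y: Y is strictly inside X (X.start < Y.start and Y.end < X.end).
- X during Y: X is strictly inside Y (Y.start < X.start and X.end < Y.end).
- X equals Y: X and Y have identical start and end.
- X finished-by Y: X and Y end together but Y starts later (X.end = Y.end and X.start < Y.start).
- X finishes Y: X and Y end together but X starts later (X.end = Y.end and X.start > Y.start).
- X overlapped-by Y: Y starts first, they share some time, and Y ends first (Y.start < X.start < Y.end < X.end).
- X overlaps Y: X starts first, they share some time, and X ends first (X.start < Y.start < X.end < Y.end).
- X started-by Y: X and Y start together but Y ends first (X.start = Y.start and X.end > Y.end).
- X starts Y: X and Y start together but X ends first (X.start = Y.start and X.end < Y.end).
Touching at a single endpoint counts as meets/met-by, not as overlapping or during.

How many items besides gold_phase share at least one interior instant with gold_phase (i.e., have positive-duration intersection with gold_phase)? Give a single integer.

4

Target gold_phase = [13:10, 16:40].
amber_phase [18:20, 20:05] → after → no.
blue_phase [17:15, 22:25] → after → no.
crimson_phase [19:25, 22:25] → after → no.
cyan_phase [10:25, 13:50] → overlaps → counts.
green_phase [17:55, 18:05] → after → no.
red_phase [16:15, 17:30] → overlapped-by → counts.
silver_phase [19:55, 22:40] → after → no.
teal_phase [08:35, 14:10] → overlaps → counts.
violet_phase [13:05, 17:35] → contains → counts.
Total: 4.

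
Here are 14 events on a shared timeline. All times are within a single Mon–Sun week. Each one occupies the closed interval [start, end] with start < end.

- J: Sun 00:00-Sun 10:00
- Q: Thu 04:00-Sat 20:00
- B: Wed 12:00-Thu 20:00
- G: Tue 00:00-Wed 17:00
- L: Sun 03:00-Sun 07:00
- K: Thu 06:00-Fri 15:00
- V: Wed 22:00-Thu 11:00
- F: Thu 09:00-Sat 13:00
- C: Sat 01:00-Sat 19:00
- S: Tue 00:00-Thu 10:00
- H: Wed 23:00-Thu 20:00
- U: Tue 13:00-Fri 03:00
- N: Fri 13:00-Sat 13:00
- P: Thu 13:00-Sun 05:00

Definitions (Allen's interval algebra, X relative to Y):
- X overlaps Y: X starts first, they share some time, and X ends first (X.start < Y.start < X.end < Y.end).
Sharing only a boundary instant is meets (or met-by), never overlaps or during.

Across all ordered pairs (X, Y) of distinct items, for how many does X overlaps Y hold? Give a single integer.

Checking all 182 ordered pairs for relation 'overlaps'; matching pairs in alphabetical order:
(B, F): B overlaps F ✓
(B, K): B overlaps K ✓
(B, P): B overlaps P ✓
(B, Q): B overlaps Q ✓
(F, C): F overlaps C ✓
(F, P): F overlaps P ✓
(G, B): G overlaps B ✓
(G, U): G overlaps U ✓
(H, F): H overlaps F ✓
(H, K): H overlaps K ✓
(H, P): H overlaps P ✓
(H, Q): H overlaps Q ✓
(K, F): K overlaps F ✓
(K, N): K overlaps N ✓
(K, P): K overlaps P ✓
(N, C): N overlaps C ✓
(P, J): P overlaps J ✓
(P, L): P overlaps L ✓
(Q, P): Q overlaps P ✓
(S, B): S overlaps B ✓
(S, F): S overlaps F ✓
(S, H): S overlaps H ✓
(S, K): S overlaps K ✓
(S, Q): S overlaps Q ✓
... plus 10 further pairs not listed.
Count: 34.

34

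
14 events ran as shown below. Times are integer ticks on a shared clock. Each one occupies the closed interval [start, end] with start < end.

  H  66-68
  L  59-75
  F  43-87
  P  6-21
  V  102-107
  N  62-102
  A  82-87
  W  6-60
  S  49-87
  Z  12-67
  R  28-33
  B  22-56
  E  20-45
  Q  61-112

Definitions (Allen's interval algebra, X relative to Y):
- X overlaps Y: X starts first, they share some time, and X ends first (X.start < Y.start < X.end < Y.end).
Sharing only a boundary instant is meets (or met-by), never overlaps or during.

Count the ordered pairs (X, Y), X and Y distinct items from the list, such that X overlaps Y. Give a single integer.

22

Checking all 182 ordered pairs for relation 'overlaps'; matching pairs in alphabetical order:
(B, F): B overlaps F ✓
(B, S): B overlaps S ✓
(E, B): E overlaps B ✓
(E, F): E overlaps F ✓
(F, N): F overlaps N ✓
(F, Q): F overlaps Q ✓
(L, N): L overlaps N ✓
(L, Q): L overlaps Q ✓
(P, E): P overlaps E ✓
(P, Z): P overlaps Z ✓
(S, N): S overlaps N ✓
(S, Q): S overlaps Q ✓
(W, F): W overlaps F ✓
(W, L): W overlaps L ✓
(W, S): W overlaps S ✓
(W, Z): W overlaps Z ✓
(Z, F): Z overlaps F ✓
(Z, H): Z overlaps H ✓
(Z, L): Z overlaps L ✓
(Z, N): Z overlaps N ✓
(Z, Q): Z overlaps Q ✓
(Z, S): Z overlaps S ✓
Count: 22.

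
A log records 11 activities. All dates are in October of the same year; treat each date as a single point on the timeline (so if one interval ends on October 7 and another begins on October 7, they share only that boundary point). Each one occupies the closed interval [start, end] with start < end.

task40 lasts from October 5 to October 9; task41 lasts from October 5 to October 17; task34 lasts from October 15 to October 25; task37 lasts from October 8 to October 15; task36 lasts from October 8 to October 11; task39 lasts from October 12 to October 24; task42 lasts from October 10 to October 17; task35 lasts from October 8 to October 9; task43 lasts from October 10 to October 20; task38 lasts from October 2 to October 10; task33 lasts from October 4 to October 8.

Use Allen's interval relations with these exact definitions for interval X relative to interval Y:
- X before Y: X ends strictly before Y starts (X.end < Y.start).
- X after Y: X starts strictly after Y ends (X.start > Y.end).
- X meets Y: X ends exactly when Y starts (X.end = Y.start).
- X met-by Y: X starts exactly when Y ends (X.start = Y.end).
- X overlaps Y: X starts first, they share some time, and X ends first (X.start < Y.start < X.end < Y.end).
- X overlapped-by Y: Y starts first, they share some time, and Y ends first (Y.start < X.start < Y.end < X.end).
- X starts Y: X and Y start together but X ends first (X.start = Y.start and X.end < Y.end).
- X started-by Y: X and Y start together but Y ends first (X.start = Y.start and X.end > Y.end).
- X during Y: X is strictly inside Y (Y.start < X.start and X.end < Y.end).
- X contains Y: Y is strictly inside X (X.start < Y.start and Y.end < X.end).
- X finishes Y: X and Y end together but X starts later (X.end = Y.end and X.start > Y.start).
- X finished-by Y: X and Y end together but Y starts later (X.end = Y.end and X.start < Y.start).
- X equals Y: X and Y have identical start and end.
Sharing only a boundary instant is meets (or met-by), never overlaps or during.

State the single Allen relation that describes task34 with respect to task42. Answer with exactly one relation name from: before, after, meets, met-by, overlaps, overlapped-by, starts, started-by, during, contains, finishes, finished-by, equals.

overlapped-by

task34 = [October 15, October 25]; task42 = [October 10, October 17].
Compare endpoints: task34.start > task42.start, task34.start < task42.end, task34.end > task42.start, task34.end > task42.end.
That pattern is 'overlapped-by'.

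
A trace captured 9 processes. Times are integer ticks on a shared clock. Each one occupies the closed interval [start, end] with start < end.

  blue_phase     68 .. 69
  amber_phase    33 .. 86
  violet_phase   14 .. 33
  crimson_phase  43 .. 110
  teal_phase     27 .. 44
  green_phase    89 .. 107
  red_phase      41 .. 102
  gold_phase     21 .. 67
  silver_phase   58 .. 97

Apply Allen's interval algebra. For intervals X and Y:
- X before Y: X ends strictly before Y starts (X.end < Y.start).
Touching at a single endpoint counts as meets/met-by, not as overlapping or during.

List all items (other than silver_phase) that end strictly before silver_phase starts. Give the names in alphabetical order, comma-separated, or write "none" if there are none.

teal_phase, violet_phase

Target silver_phase = [58, 97].
amber_phase [33, 86] → overlaps → no.
blue_phase [68, 69] → during → no.
crimson_phase [43, 110] → contains → no.
gold_phase [21, 67] → overlaps → no.
green_phase [89, 107] → overlapped-by → no.
red_phase [41, 102] → contains → no.
teal_phase [27, 44] → before → yes.
violet_phase [14, 33] → before → yes.
Result: teal_phase, violet_phase.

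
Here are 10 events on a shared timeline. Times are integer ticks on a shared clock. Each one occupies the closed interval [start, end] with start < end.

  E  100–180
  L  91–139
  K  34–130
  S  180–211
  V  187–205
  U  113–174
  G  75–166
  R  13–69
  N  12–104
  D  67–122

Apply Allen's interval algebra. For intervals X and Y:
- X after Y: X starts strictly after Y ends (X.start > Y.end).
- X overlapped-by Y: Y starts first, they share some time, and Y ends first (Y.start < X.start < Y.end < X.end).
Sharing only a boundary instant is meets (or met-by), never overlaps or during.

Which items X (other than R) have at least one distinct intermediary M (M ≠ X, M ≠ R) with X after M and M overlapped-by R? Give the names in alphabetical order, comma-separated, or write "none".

Target R = [13, 69].
Intermediaries M with M overlapped-by R: D, K.
Via D — items with X after D: S, V.
Via K — items with X after K: S, V.
Union: S, V.

S, V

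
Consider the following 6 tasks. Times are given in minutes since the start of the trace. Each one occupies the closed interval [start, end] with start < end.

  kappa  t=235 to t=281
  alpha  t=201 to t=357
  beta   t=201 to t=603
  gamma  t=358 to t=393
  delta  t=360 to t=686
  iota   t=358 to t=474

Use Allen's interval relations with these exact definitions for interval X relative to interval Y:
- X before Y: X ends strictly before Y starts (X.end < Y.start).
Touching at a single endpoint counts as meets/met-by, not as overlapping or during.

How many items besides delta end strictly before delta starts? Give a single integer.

2

Target delta = [t=360, t=686].
alpha [t=201, t=357] → before → counts.
beta [t=201, t=603] → overlaps → no.
gamma [t=358, t=393] → overlaps → no.
iota [t=358, t=474] → overlaps → no.
kappa [t=235, t=281] → before → counts.
Total: 2.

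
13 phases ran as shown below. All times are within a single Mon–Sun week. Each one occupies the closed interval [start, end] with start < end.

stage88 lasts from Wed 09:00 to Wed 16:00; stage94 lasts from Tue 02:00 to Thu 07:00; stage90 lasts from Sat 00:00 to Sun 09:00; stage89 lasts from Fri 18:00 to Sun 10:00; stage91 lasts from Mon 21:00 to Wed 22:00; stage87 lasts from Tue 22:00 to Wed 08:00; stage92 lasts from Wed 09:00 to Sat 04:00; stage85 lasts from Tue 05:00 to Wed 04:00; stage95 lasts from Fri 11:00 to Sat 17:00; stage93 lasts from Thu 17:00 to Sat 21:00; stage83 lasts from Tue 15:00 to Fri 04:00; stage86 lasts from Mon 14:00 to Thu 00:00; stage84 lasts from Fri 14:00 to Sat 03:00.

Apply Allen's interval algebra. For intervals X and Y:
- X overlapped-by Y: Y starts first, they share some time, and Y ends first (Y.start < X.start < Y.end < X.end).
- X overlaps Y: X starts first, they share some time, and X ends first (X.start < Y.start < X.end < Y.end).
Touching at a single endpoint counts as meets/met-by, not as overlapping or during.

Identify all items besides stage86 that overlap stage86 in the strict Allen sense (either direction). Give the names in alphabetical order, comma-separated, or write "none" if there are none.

stage83, stage92, stage94

Target stage86 = [Mon 14:00, Thu 00:00].
stage83 [Tue 15:00, Fri 04:00] → overlapped-by → yes.
stage84 [Fri 14:00, Sat 03:00] → after → no.
stage85 [Tue 05:00, Wed 04:00] → during → no.
stage87 [Tue 22:00, Wed 08:00] → during → no.
stage88 [Wed 09:00, Wed 16:00] → during → no.
stage89 [Fri 18:00, Sun 10:00] → after → no.
stage90 [Sat 00:00, Sun 09:00] → after → no.
stage91 [Mon 21:00, Wed 22:00] → during → no.
stage92 [Wed 09:00, Sat 04:00] → overlapped-by → yes.
stage93 [Thu 17:00, Sat 21:00] → after → no.
stage94 [Tue 02:00, Thu 07:00] → overlapped-by → yes.
stage95 [Fri 11:00, Sat 17:00] → after → no.
Result: stage83, stage92, stage94.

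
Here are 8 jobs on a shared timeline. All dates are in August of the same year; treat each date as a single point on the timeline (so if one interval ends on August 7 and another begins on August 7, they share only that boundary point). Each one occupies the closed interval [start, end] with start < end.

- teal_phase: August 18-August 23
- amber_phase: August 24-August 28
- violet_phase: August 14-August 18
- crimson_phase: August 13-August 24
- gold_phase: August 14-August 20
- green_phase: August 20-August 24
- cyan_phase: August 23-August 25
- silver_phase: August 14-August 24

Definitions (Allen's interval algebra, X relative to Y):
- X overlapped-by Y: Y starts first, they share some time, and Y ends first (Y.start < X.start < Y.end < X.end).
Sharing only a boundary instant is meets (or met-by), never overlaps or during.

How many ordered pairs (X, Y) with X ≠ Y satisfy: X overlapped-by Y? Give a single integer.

6

Checking all 56 ordered pairs for relation 'overlapped-by'; matching pairs in alphabetical order:
(amber_phase, cyan_phase): amber_phase overlapped-by cyan_phase ✓
(cyan_phase, crimson_phase): cyan_phase overlapped-by crimson_phase ✓
(cyan_phase, green_phase): cyan_phase overlapped-by green_phase ✓
(cyan_phase, silver_phase): cyan_phase overlapped-by silver_phase ✓
(green_phase, teal_phase): green_phase overlapped-by teal_phase ✓
(teal_phase, gold_phase): teal_phase overlapped-by gold_phase ✓
Count: 6.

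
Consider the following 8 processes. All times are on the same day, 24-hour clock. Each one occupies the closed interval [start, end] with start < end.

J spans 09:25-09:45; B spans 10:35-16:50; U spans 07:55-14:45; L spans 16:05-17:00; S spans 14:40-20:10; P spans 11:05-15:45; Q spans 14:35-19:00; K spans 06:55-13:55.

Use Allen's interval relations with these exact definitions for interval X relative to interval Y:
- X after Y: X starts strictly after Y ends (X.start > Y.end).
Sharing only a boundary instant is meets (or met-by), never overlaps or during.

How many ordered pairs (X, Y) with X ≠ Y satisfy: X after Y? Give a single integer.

10

Checking all 56 ordered pairs for relation 'after'; matching pairs in alphabetical order:
(B, J): B after J ✓
(L, J): L after J ✓
(L, K): L after K ✓
(L, P): L after P ✓
(L, U): L after U ✓
(P, J): P after J ✓
(Q, J): Q after J ✓
(Q, K): Q after K ✓
(S, J): S after J ✓
(S, K): S after K ✓
Count: 10.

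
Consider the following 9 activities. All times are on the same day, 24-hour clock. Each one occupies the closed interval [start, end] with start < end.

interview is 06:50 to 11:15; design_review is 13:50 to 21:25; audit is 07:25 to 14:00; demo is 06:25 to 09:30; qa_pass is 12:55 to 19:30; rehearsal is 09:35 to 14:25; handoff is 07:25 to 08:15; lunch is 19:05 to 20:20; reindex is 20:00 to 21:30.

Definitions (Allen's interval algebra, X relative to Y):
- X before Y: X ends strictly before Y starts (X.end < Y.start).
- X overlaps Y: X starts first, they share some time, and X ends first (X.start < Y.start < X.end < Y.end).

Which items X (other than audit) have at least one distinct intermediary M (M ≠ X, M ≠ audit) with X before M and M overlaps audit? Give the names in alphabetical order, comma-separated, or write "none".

Target audit = [07:25, 14:00].
Intermediaries M with M overlaps audit: demo, interview.
Via demo — items with X before demo: none.
Via interview — items with X before interview: none.
Union: none.

none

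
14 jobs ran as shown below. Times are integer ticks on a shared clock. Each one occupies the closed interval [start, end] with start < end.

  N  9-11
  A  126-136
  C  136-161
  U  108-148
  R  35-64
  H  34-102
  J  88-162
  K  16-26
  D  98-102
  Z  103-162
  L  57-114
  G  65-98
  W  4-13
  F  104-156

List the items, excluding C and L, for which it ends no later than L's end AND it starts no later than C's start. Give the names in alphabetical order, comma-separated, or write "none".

Conditions: its end is no later than L's end (X.end <= 114) AND its start is no later than C's start (X.start <= 136).
A: end 136 <= 114? ✗; start 126 <= 136? ✓ → no.
D: end 102 <= 114? ✓; start 98 <= 136? ✓ → yes.
F: end 156 <= 114? ✗; start 104 <= 136? ✓ → no.
G: end 98 <= 114? ✓; start 65 <= 136? ✓ → yes.
H: end 102 <= 114? ✓; start 34 <= 136? ✓ → yes.
J: end 162 <= 114? ✗; start 88 <= 136? ✓ → no.
K: end 26 <= 114? ✓; start 16 <= 136? ✓ → yes.
N: end 11 <= 114? ✓; start 9 <= 136? ✓ → yes.
R: end 64 <= 114? ✓; start 35 <= 136? ✓ → yes.
U: end 148 <= 114? ✗; start 108 <= 136? ✓ → no.
W: end 13 <= 114? ✓; start 4 <= 136? ✓ → yes.
Z: end 162 <= 114? ✗; start 103 <= 136? ✓ → no.
Result: D, G, H, K, N, R, W.

D, G, H, K, N, R, W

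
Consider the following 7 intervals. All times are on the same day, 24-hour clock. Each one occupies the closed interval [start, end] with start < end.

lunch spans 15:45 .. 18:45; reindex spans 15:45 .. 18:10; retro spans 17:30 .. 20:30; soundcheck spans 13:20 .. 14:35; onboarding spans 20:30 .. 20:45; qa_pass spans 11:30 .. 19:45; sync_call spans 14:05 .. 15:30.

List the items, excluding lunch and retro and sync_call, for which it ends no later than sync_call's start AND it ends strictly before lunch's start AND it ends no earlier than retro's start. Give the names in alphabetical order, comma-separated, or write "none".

Conditions: its end is no later than sync_call's start (X.end <= 14:05) AND its end is strictly before lunch's start (X.end < 15:45) AND its end is no earlier than retro's start (X.end >= 17:30).
onboarding: end 20:45 <= 14:05? ✗; end 20:45 < 15:45? ✗; end 20:45 >= 17:30? ✓ → no.
qa_pass: end 19:45 <= 14:05? ✗; end 19:45 < 15:45? ✗; end 19:45 >= 17:30? ✓ → no.
reindex: end 18:10 <= 14:05? ✗; end 18:10 < 15:45? ✗; end 18:10 >= 17:30? ✓ → no.
soundcheck: end 14:35 <= 14:05? ✗; end 14:35 < 15:45? ✓; end 14:35 >= 17:30? ✗ → no.
Result: none.

none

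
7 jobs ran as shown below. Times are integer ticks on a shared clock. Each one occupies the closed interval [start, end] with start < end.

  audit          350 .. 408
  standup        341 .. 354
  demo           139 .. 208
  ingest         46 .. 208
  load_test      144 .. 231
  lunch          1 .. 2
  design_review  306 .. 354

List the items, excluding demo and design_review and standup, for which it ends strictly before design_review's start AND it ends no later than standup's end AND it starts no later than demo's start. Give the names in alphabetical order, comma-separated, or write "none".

ingest, lunch

Conditions: its end is strictly before design_review's start (X.end < 306) AND its end is no later than standup's end (X.end <= 354) AND its start is no later than demo's start (X.start <= 139).
audit: end 408 < 306? ✗; end 408 <= 354? ✗; start 350 <= 139? ✗ → no.
ingest: end 208 < 306? ✓; end 208 <= 354? ✓; start 46 <= 139? ✓ → yes.
load_test: end 231 < 306? ✓; end 231 <= 354? ✓; start 144 <= 139? ✗ → no.
lunch: end 2 < 306? ✓; end 2 <= 354? ✓; start 1 <= 139? ✓ → yes.
Result: ingest, lunch.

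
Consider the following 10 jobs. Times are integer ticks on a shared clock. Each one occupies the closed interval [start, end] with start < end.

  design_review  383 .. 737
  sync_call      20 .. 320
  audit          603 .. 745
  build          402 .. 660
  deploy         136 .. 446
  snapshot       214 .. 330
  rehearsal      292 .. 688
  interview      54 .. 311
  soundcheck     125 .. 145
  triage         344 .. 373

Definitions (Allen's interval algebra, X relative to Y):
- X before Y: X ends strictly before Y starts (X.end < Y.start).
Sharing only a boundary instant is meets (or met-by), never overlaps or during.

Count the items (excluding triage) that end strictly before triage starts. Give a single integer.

4

Target triage = [344, 373].
audit [603, 745] → after → no.
build [402, 660] → after → no.
deploy [136, 446] → contains → no.
design_review [383, 737] → after → no.
interview [54, 311] → before → counts.
rehearsal [292, 688] → contains → no.
snapshot [214, 330] → before → counts.
soundcheck [125, 145] → before → counts.
sync_call [20, 320] → before → counts.
Total: 4.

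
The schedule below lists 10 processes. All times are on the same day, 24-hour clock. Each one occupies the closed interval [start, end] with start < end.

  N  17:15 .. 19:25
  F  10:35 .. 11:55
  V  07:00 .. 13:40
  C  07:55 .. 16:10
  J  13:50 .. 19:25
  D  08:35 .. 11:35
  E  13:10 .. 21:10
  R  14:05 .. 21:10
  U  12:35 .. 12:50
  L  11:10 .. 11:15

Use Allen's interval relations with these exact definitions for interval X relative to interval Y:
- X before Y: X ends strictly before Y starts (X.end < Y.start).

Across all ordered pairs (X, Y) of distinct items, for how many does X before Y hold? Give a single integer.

Checking all 90 ordered pairs for relation 'before'; matching pairs in alphabetical order:
(C, N): C before N ✓
(D, E): D before E ✓
(D, J): D before J ✓
(D, N): D before N ✓
(D, R): D before R ✓
(D, U): D before U ✓
(F, E): F before E ✓
(F, J): F before J ✓
(F, N): F before N ✓
(F, R): F before R ✓
(F, U): F before U ✓
(L, E): L before E ✓
(L, J): L before J ✓
(L, N): L before N ✓
(L, R): L before R ✓
(L, U): L before U ✓
(U, E): U before E ✓
(U, J): U before J ✓
(U, N): U before N ✓
(U, R): U before R ✓
(V, J): V before J ✓
(V, N): V before N ✓
(V, R): V before R ✓
Count: 23.

23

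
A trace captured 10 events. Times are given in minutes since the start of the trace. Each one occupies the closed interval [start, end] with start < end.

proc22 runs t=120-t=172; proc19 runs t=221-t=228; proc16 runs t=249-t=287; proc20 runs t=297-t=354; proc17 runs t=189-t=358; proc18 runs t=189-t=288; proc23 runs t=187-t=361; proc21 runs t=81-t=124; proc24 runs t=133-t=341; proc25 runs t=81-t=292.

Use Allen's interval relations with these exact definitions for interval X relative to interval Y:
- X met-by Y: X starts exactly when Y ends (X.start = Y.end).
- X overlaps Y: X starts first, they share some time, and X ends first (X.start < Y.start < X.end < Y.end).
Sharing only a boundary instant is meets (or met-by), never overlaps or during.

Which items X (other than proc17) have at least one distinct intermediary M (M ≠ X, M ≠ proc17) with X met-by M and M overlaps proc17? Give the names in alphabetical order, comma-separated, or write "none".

none

Target proc17 = [t=189, t=358].
Intermediaries M with M overlaps proc17: proc24, proc25.
Via proc24 — items with X met-by proc24: none.
Via proc25 — items with X met-by proc25: none.
Union: none.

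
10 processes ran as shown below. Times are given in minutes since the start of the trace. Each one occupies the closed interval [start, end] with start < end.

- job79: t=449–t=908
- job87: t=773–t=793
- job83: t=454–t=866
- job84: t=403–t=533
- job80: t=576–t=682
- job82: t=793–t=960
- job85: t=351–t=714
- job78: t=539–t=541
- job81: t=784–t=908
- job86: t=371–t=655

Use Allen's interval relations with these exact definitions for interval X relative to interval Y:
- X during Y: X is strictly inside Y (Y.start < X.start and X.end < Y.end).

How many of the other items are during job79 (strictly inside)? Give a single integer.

Target job79 = [t=449, t=908].
job78 [t=539, t=541] → during → counts.
job80 [t=576, t=682] → during → counts.
job81 [t=784, t=908] → finishes → no.
job82 [t=793, t=960] → overlapped-by → no.
job83 [t=454, t=866] → during → counts.
job84 [t=403, t=533] → overlaps → no.
job85 [t=351, t=714] → overlaps → no.
job86 [t=371, t=655] → overlaps → no.
job87 [t=773, t=793] → during → counts.
Total: 4.

4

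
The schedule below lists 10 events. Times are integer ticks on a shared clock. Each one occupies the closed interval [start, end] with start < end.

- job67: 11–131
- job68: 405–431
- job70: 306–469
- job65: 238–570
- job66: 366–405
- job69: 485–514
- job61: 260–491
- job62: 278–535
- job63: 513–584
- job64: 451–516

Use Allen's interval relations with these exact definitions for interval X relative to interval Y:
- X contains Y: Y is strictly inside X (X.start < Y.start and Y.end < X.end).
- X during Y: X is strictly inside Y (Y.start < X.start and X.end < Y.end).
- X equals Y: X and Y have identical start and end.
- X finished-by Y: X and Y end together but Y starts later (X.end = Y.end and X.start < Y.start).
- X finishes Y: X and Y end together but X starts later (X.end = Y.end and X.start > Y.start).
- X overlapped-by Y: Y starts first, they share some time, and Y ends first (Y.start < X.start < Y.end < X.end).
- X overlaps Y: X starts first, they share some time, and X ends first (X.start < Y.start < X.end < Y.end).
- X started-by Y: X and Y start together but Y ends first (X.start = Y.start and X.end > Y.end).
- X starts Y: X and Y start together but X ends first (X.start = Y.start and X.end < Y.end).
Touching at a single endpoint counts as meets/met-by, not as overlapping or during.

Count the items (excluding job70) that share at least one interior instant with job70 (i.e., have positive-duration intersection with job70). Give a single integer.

Target job70 = [306, 469].
job61 [260, 491] → contains → counts.
job62 [278, 535] → contains → counts.
job63 [513, 584] → after → no.
job64 [451, 516] → overlapped-by → counts.
job65 [238, 570] → contains → counts.
job66 [366, 405] → during → counts.
job67 [11, 131] → before → no.
job68 [405, 431] → during → counts.
job69 [485, 514] → after → no.
Total: 6.

6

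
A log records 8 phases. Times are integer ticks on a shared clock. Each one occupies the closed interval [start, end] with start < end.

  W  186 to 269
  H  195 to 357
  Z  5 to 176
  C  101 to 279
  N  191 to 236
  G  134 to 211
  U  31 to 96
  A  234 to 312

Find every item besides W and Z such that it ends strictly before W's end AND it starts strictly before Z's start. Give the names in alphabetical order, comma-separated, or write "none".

none

Conditions: its end is strictly before W's end (X.end < 269) AND its start is strictly before Z's start (X.start < 5).
A: end 312 < 269? ✗; start 234 < 5? ✗ → no.
C: end 279 < 269? ✗; start 101 < 5? ✗ → no.
G: end 211 < 269? ✓; start 134 < 5? ✗ → no.
H: end 357 < 269? ✗; start 195 < 5? ✗ → no.
N: end 236 < 269? ✓; start 191 < 5? ✗ → no.
U: end 96 < 269? ✓; start 31 < 5? ✗ → no.
Result: none.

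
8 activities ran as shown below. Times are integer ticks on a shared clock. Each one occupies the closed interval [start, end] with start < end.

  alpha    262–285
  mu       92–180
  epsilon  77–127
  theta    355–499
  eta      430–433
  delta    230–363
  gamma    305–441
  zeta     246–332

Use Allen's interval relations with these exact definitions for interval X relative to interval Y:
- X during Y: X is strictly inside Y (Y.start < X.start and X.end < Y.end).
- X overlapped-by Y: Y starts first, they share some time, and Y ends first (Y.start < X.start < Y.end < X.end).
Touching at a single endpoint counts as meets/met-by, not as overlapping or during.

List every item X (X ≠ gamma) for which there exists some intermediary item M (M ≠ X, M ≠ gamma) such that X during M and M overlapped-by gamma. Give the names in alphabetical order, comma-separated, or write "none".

eta

Target gamma = [305, 441].
Intermediaries M with M overlapped-by gamma: theta.
Via theta — items with X during theta: eta.
Union: eta.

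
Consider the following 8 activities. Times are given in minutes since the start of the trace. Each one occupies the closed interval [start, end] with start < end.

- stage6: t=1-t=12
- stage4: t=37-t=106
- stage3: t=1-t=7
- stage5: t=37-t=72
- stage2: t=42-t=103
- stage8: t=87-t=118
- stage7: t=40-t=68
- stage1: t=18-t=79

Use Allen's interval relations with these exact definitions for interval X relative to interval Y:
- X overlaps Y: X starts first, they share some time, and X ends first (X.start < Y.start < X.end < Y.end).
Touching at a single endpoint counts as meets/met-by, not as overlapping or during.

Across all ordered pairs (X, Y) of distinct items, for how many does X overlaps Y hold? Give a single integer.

6

Checking all 56 ordered pairs for relation 'overlaps'; matching pairs in alphabetical order:
(stage1, stage2): stage1 overlaps stage2 ✓
(stage1, stage4): stage1 overlaps stage4 ✓
(stage2, stage8): stage2 overlaps stage8 ✓
(stage4, stage8): stage4 overlaps stage8 ✓
(stage5, stage2): stage5 overlaps stage2 ✓
(stage7, stage2): stage7 overlaps stage2 ✓
Count: 6.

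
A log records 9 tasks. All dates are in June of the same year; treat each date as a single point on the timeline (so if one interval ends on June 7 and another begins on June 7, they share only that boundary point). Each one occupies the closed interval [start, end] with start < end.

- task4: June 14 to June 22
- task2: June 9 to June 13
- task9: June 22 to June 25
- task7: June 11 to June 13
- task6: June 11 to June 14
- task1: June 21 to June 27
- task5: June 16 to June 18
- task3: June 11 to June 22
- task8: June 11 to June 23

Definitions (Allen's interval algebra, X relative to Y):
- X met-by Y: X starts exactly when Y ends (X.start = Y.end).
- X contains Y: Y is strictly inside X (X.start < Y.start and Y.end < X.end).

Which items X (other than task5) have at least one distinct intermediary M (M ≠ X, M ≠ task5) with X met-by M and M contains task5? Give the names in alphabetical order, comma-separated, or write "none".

Target task5 = [June 16, June 18].
Intermediaries M with M contains task5: task3, task4, task8.
Via task3 — items with X met-by task3: task9.
Via task4 — items with X met-by task4: task9.
Via task8 — items with X met-by task8: none.
Union: task9.

task9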